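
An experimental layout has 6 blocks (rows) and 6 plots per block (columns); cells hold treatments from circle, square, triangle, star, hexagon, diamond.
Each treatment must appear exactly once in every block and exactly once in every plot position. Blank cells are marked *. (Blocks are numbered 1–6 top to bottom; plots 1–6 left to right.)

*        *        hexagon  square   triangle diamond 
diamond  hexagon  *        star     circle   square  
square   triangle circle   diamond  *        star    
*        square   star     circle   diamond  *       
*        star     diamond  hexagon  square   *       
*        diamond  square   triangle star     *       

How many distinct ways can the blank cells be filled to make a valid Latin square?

Block 1, plot 1: eliminating its block and plot leaves {circle, star}.
Block 1, plot 2: eliminating its block and plot leaves {circle}.
Block 2, plot 3: eliminating its block and plot leaves {triangle}.
Block 3, plot 5: eliminating its block and plot leaves {hexagon}.
Block 4, plot 1: eliminating its block and plot leaves {triangle, hexagon}.
Block 4, plot 6: eliminating its block and plot leaves {triangle, hexagon}.
Block 5, plot 1: eliminating its block and plot leaves {circle, triangle}.
Block 5, plot 6: eliminating its block and plot leaves {circle, triangle}.
Block 6, plot 1: eliminating its block and plot leaves {circle, hexagon}.
Block 6, plot 6: eliminating its block and plot leaves {circle, hexagon}.
Enumerating the assignments across these blanks that avoid any block or plot repeat gives 2 completions.

2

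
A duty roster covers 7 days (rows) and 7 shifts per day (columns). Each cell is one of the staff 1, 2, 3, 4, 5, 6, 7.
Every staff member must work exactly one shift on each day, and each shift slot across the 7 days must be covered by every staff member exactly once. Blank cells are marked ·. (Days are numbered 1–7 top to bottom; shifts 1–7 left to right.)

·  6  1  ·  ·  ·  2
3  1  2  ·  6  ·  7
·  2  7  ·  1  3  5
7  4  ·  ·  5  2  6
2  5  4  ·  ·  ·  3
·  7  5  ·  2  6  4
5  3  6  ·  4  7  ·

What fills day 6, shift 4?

Day 1, shift 1: day 1 has {1, 2, 6} and shift 1 has {2, 3, 5, 7}, leaving only 4.
Day 1, shift 6: day 1 has {1, 2, 4, 6} and shift 6 has {2, 3, 6, 7}, leaving only 5.
Day 2, shift 6: day 2 has {1, 2, 3, 6, 7} and shift 6 has {2, 3, 5, 6, 7}, leaving only 4.
Day 2, shift 4: day 2 has {1, 2, 3, 4, 6, 7} and shift 4 has {}, leaving only 5.
Day 3, shift 1: day 3 has {1, 2, 3, 5, 7} and shift 1 has {2, 3, 4, 5, 7}, leaving only 6.
Day 3, shift 4: day 3 has {1, 2, 3, 5, 6, 7} and shift 4 has {5}, leaving only 4.
Day 4, shift 3: day 4 has {2, 4, 5, 6, 7} and shift 3 has {1, 2, 4, 5, 6, 7}, leaving only 3.
Day 4, shift 4: day 4 has {2, 3, 4, 5, 6, 7} and shift 4 has {4, 5}, leaving only 1.
Day 6 already has {2, 4, 5, 6, 7} and shift 4 already has {1, 4, 5}, so day 6, shift 4 must be 3.

3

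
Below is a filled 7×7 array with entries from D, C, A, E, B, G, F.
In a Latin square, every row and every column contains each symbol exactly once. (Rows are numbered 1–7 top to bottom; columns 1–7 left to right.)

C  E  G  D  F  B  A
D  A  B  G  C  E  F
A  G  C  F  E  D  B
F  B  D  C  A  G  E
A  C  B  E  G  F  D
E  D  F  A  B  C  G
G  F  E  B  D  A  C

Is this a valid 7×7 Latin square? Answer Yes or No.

Every row is a permutation, but column 3 contains B twice (at rows 2 and 5).

No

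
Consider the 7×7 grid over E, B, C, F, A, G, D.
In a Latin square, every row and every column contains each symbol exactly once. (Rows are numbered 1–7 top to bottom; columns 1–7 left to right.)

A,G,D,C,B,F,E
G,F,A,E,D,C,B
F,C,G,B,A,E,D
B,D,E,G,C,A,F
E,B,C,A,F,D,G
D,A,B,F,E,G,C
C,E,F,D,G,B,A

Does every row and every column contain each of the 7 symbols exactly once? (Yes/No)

Each row is a permutation of the 7 symbols, and so is each column.

Yes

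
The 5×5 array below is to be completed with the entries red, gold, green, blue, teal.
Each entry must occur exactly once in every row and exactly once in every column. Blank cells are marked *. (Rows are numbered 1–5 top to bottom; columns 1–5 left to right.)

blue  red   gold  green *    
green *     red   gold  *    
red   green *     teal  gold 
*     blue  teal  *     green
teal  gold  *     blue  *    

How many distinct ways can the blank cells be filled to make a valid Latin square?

1

Row 1, column 5: eliminating its row and column leaves {teal}.
Row 2, column 2: eliminating its row and column leaves {teal}.
Row 2, column 5: eliminating its row and column leaves {blue, teal}.
Row 3, column 3: eliminating its row and column leaves {blue}.
Row 4, column 1: eliminating its row and column leaves {gold}.
Row 4, column 4: eliminating its row and column leaves {red}.
Row 5, column 3: eliminating its row and column leaves {green}.
Row 5, column 5: eliminating its row and column leaves {red}.
Only one assignment across all blanks avoids any row or column repeat, giving 1 completion.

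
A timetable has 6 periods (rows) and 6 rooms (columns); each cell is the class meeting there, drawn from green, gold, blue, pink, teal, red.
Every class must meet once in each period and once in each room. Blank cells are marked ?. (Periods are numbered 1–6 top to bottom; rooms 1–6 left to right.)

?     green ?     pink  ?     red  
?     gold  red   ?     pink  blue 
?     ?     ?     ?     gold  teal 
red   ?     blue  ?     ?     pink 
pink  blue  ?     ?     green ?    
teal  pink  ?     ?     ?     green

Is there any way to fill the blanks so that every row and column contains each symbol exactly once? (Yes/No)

Period 2, room 1: period 2 has {gold, blue, pink, red} and room 1 has {pink, teal, red}, so it must be green.
Period 2, room 4: period 2 has {green, gold, blue, pink, red} and room 4 has {pink}, so it must be teal.
Period 3, room 1: period 3 has {gold, teal} and room 1 has {green, pink, teal, red}, so it must be blue.
Period 1, room 1: period 1 has {green, pink, red} and room 1 has {green, blue, pink, teal, red}, so it must be gold.
Period 1, room 3: period 1 has {green, gold, pink, red} and room 3 has {blue, red}, so it must be teal.
Period 1, room 5: period 1 has {green, gold, pink, teal, red} and room 5 has {green, gold, pink}, so it must be blue.
Period 3, room 2: period 3 has {gold, blue, teal} and room 2 has {green, gold, blue, pink}, so it must be red.
Period 3, room 4: period 3 has {gold, blue, teal, red} and room 4 has {pink, teal}, so it must be green.
Period 3, room 3: period 3 has {green, gold, blue, teal, red} and room 3 has {blue, teal, red}, so it must be pink.
Period 4, room 2: period 4 has {blue, pink, red} and room 2 has {green, gold, blue, pink, red}, so it must be teal.
Now period 4, room 5: period 4 together with room 5 already contain {green, gold, blue, pink, teal, red} — every symbol — so nothing can go there. The grid has no valid completion.

No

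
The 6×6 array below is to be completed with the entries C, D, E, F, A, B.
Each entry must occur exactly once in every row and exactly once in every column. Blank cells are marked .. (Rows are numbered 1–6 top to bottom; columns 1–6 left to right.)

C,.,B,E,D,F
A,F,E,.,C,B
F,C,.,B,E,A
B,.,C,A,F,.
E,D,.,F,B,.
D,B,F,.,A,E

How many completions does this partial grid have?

Row 1, column 2: eliminating its row and column leaves {A}.
Row 2, column 4: eliminating its row and column leaves {D}.
Row 3, column 3: eliminating its row and column leaves {D}.
Row 4, column 2: eliminating its row and column leaves {E}.
Row 4, column 6: eliminating its row and column leaves {D}.
Row 5, column 3: eliminating its row and column leaves {A}.
Row 5, column 6: eliminating its row and column leaves {C}.
Row 6, column 4: eliminating its row and column leaves {C}.
Only one assignment across all blanks avoids any row or column repeat, giving 1 completion.

1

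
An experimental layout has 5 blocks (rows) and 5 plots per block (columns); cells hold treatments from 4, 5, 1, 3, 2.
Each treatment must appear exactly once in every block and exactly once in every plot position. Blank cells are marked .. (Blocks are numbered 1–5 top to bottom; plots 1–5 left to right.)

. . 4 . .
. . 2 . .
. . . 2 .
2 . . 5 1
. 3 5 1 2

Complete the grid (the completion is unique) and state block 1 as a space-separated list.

1 2 4 3 5

Block 1, plot 4: block 1 has {4} and plot 4 has {5, 1, 2}, leaving only 3.
Block 1, plot 5: block 1 has {4, 3} and plot 5 has {1, 2}, leaving only 5.
Block 1, plot 1: block 1 has {4, 5, 3} and plot 1 has {2}, leaving only 1.
Block 1, plot 2: block 1 has {4, 5, 1, 3} and plot 2 has {3}, leaving only 2.
So block 1 reads: 1 2 4 3 5.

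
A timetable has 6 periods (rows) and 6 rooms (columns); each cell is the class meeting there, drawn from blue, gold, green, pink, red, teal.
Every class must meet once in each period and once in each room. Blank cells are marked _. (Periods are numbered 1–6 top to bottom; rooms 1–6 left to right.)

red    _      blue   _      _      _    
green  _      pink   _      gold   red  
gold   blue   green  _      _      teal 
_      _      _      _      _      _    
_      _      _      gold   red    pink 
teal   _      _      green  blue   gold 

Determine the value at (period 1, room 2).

gold

Period 1, room 6: period 1 has {blue, red} and room 6 has {gold, pink, red, teal}, leaving only green.
Period 2, room 2: period 2 has {gold, green, pink, red} and room 2 has {blue}, leaving only teal.
Period 2, room 4: period 2 has {gold, green, pink, red, teal} and room 4 has {gold, green}, leaving only blue.
Period 3, room 5: period 3 has {blue, gold, green, teal} and room 5 has {blue, gold, red}, leaving only pink.
Period 1, room 5: period 1 has {blue, green, red} and room 5 has {blue, gold, pink, red}, leaving only teal.
Period 1, room 4: period 1 has {blue, green, red, teal} and room 4 has {blue, gold, green}, leaving only pink.
Period 1 already has {blue, green, pink, red, teal} and room 2 already has {blue, teal}, so period 1, room 2 must be gold.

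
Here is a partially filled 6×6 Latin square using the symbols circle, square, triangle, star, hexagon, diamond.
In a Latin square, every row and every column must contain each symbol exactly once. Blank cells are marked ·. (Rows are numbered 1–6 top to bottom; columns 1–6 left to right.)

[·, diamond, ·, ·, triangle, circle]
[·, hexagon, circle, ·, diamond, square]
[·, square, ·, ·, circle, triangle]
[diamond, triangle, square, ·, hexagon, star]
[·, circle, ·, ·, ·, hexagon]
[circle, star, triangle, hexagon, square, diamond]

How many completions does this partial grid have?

Row 1, column 1: eliminating its row and column leaves {square, star, hexagon}.
Row 1, column 3: eliminating its row and column leaves {star, hexagon}.
Row 1, column 4: eliminating its row and column leaves {square, star}.
Row 2, column 1: eliminating its row and column leaves {triangle, star}.
Row 2, column 4: eliminating its row and column leaves {triangle, star}.
Row 3, column 1: eliminating its row and column leaves {star, hexagon}.
Row 3, column 3: eliminating its row and column leaves {star, hexagon, diamond}.
Row 3, column 4: eliminating its row and column leaves {star, diamond}.
Row 4, column 4: eliminating its row and column leaves {circle}.
Row 5, column 1: eliminating its row and column leaves {square, triangle, star}.
Row 5, column 3: eliminating its row and column leaves {star, diamond}.
Row 5, column 4: eliminating its row and column leaves {square, triangle, star, diamond}.
Row 5, column 5: eliminating its row and column leaves {star}.
Enumerating the assignments across these blanks that avoid any row or column repeat gives 3 completions.

3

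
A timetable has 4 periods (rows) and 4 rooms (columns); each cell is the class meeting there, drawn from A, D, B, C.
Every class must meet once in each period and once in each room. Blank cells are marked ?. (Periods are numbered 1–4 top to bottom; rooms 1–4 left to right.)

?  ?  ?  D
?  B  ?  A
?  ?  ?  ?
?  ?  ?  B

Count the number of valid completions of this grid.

8

Period 1, room 1: eliminating its period and room leaves {A, B, C}.
Period 1, room 2: eliminating its period and room leaves {A, C}.
Period 1, room 3: eliminating its period and room leaves {A, B, C}.
Period 2, room 1: eliminating its period and room leaves {D, C}.
Period 2, room 3: eliminating its period and room leaves {D, C}.
Period 3, room 1: eliminating its period and room leaves {A, D, B, C}.
Period 3, room 2: eliminating its period and room leaves {A, D, C}.
Period 3, room 3: eliminating its period and room leaves {A, D, B, C}.
Period 3, room 4: eliminating its period and room leaves {C}.
Period 4, room 1: eliminating its period and room leaves {A, D, C}.
Period 4, room 2: eliminating its period and room leaves {A, D, C}.
Period 4, room 3: eliminating its period and room leaves {A, D, C}.
Enumerating the assignments across these blanks that avoid any period or room repeat gives 8 completions.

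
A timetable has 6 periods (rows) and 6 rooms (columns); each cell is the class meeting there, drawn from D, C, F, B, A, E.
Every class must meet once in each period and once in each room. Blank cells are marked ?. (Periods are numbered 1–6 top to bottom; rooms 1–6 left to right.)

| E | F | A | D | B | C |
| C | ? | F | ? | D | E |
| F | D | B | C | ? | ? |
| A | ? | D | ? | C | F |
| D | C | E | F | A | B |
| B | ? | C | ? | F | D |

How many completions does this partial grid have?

2

Period 2, room 2: eliminating its period and room leaves {B, A}.
Period 2, room 4: eliminating its period and room leaves {B, A}.
Period 3, room 5: eliminating its period and room leaves {E}.
Period 3, room 6: eliminating its period and room leaves {A}.
Period 4, room 2: eliminating its period and room leaves {B, E}.
Period 4, room 4: eliminating its period and room leaves {B, E}.
Period 6, room 2: eliminating its period and room leaves {A, E}.
Period 6, room 4: eliminating its period and room leaves {A, E}.
Enumerating the assignments across these blanks that avoid any period or room repeat gives 2 completions.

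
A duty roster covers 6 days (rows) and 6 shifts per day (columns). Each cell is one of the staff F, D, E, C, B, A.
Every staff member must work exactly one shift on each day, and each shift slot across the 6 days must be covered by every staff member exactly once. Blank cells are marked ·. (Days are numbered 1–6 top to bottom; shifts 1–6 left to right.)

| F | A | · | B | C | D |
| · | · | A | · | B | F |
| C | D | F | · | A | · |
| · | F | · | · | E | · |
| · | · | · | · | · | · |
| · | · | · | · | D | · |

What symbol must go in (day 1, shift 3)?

Day 1 already has {F, D, C, B, A} and shift 3 already has {F, A}, so day 1, shift 3 must be E.

E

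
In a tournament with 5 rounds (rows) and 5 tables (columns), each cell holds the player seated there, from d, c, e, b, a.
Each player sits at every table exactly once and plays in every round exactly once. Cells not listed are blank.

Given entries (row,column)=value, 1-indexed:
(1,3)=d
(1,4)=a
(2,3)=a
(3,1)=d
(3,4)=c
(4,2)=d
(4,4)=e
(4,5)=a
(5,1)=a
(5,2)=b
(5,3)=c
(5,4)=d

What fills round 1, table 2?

Round 2, table 4: round 2 has {a} and table 4 has {d, c, e, a}, leaving only b.
Round 4, table 3: round 4 has {d, e, a} and table 3 has {d, c, a}, leaving only b.
Round 3, table 3: round 3 has {d, c} and table 3 has {d, c, b, a}, leaving only e.
Round 3, table 2: round 3 has {d, c, e} and table 2 has {d, b}, leaving only a.
Round 3, table 5: round 3 has {d, c, e, a} and table 5 has {a}, leaving only b.
Round 4, table 1: round 4 has {d, e, b, a} and table 1 has {d, a}, leaving only c.
Round 2, table 1: round 2 has {b, a} and table 1 has {d, c, a}, leaving only e.
Round 1, table 1: round 1 has {d, a} and table 1 has {d, c, e, a}, leaving only b.
Round 2, table 2: round 2 has {e, b, a} and table 2 has {d, b, a}, leaving only c.
Round 1 already has {d, b, a} and table 2 already has {d, c, b, a}, so round 1, table 2 must be e.

e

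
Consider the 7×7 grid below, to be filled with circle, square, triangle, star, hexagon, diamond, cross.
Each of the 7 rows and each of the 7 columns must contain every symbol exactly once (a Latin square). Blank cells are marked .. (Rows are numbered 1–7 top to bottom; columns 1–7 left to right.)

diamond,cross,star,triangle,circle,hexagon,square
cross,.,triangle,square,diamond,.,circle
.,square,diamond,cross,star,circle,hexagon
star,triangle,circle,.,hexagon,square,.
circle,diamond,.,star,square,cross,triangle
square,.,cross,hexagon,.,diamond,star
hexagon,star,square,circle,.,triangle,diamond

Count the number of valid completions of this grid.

Row 2, column 2: eliminating its row and column leaves {hexagon}.
Row 2, column 6: eliminating its row and column leaves {star}.
Row 3, column 1: eliminating its row and column leaves {triangle}.
Row 4, column 4: eliminating its row and column leaves {diamond}.
Row 4, column 7: eliminating its row and column leaves {cross}.
Row 5, column 3: eliminating its row and column leaves {hexagon}.
Row 6, column 2: eliminating its row and column leaves {circle}.
Row 6, column 5: eliminating its row and column leaves {triangle}.
Row 7, column 5: eliminating its row and column leaves {cross}.
Only one assignment across all blanks avoids any row or column repeat, giving 1 completion.

1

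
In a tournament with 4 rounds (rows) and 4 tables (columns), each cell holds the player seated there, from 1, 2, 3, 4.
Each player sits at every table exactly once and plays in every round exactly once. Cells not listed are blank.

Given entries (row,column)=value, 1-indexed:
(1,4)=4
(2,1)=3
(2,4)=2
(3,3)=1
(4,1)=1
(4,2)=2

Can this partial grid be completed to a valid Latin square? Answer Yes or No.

Round 1, table 1: round 1 has {4} and table 1 has {1, 3}, so it must be 2.
Round 1, table 3: round 1 has {2, 4} and table 3 has {1}, so it must be 3.
Round 1, table 2: round 1 has {2, 3, 4} and table 2 has {2}, so it must be 1.
Round 2, table 2: round 2 has {2, 3} and table 2 has {1, 2}, so it must be 4.
Now round 2, table 3: round 2 together with table 3 already contain {1, 2, 3, 4} — every symbol — so nothing can go there. The grid has no valid completion.

No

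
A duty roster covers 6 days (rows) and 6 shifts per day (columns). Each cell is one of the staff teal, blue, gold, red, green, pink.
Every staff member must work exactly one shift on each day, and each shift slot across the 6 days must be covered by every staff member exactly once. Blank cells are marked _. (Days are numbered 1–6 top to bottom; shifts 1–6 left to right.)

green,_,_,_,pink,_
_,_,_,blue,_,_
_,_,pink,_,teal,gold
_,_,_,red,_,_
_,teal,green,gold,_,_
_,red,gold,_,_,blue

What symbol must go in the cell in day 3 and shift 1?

red

Day 1, shift 4: day 1 has {green, pink} and shift 4 has {blue, gold, red}, leaving only teal.
Day 1, shift 6: day 1 has {teal, green, pink} and shift 6 has {blue, gold}, leaving only red.
Day 1, shift 3: day 1 has {teal, red, green, pink} and shift 3 has {gold, green, pink}, leaving only blue.
Day 1, shift 2: day 1 has {teal, blue, red, green, pink} and shift 2 has {teal, red}, leaving only gold.
Day 3, shift 4: day 3 has {teal, gold, pink} and shift 4 has {teal, blue, gold, red}, leaving only green.
Day 3, shift 2: day 3 has {teal, gold, green, pink} and shift 2 has {teal, gold, red}, leaving only blue.
Day 3 already has {teal, blue, gold, green, pink} and shift 1 already has {green}, so day 3, shift 1 must be red.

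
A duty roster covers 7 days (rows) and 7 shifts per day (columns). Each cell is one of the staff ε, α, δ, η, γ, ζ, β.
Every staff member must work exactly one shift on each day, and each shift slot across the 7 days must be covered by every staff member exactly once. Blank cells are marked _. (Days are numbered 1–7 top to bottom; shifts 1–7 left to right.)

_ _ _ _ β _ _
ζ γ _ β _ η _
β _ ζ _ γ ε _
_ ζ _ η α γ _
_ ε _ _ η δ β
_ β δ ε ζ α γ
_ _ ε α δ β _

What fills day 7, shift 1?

Day 1, shift 6: day 1 has {β} and shift 6 has {ε, α, δ, η, γ, β}, leaving only ζ.
Day 2, shift 3: day 2 has {η, γ, ζ, β} and shift 3 has {ε, δ, ζ}, leaving only α.
Day 2, shift 5: day 2 has {α, η, γ, ζ, β} and shift 5 has {α, δ, η, γ, ζ, β}, leaving only ε.
Day 2, shift 7: day 2 has {ε, α, η, γ, ζ, β} and shift 7 has {γ, β}, leaving only δ.
Day 3, shift 4: day 3 has {ε, γ, ζ, β} and shift 4 has {ε, α, η, β}, leaving only δ.
Day 1, shift 4: day 1 has {ζ, β} and shift 4 has {ε, α, δ, η, β}, leaving only γ.
Day 1, shift 3: day 1 has {γ, ζ, β} and shift 3 has {ε, α, δ, ζ}, leaving only η.
Day 4, shift 3: day 4 has {α, η, γ, ζ} and shift 3 has {ε, α, δ, η, ζ}, leaving only β.
Day 4, shift 7: day 4 has {α, η, γ, ζ, β} and shift 7 has {δ, γ, β}, leaving only ε.
Day 1, shift 7: day 1 has {η, γ, ζ, β} and shift 7 has {ε, δ, γ, β}, leaving only α.
Day 1, shift 2: day 1 has {α, η, γ, ζ, β} and shift 2 has {ε, γ, ζ, β}, leaving only δ.
Day 1, shift 1: day 1 has {α, δ, η, γ, ζ, β} and shift 1 has {ζ, β}, leaving only ε.
Day 3, shift 7: day 3 has {ε, δ, γ, ζ, β} and shift 7 has {ε, α, δ, γ, β}, leaving only η.
Day 3, shift 2: day 3 has {ε, δ, η, γ, ζ, β} and shift 2 has {ε, δ, γ, ζ, β}, leaving only α.
Day 4, shift 1: day 4 has {ε, α, η, γ, ζ, β} and shift 1 has {ε, ζ, β}, leaving only δ.
Day 5, shift 3: day 5 has {ε, δ, η, β} and shift 3 has {ε, α, δ, η, ζ, β}, leaving only γ.
Day 5, shift 1: day 5 has {ε, δ, η, γ, β} and shift 1 has {ε, δ, ζ, β}, leaving only α.
Day 5, shift 4: day 5 has {ε, α, δ, η, γ, β} and shift 4 has {ε, α, δ, η, γ, β}, leaving only ζ.
Day 6, shift 1: day 6 has {ε, α, δ, γ, ζ, β} and shift 1 has {ε, α, δ, ζ, β}, leaving only η.
Day 7 already has {ε, α, δ, β} and shift 1 already has {ε, α, δ, η, ζ, β}, so day 7, shift 1 must be γ.

γ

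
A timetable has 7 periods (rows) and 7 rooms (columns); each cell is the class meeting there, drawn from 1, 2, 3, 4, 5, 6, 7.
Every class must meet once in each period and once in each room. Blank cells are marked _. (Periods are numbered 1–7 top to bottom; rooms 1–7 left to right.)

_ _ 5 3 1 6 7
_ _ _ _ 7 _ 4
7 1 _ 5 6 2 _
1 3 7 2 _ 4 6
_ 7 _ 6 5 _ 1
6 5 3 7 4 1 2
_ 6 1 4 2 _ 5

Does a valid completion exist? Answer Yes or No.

No

Period 4, room 5: period 4 together with room 5 already contain {1, 2, 3, 4, 5, 6, 7} — every symbol — so nothing can go there. The grid has no valid completion.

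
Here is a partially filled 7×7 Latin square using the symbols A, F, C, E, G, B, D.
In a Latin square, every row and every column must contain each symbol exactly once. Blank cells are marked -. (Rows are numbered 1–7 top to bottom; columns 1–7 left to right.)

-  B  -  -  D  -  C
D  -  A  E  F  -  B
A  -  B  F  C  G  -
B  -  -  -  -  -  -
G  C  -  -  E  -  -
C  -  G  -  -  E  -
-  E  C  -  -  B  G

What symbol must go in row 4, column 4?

Row 2, column 2: row 2 has {A, F, E, B, D} and column 2 has {C, E, B}, leaving only G.
Row 2, column 6: row 2 has {A, F, E, G, B, D} and column 6 has {E, G, B}, leaving only C.
Row 3, column 2: row 3 has {A, F, C, G, B} and column 2 has {C, E, G, B}, leaving only D.
Row 3, column 7: row 3 has {A, F, C, G, B, D} and column 7 has {C, G, B}, leaving only E.
Row 7, column 1: row 7 has {C, E, G, B} and column 1 has {A, C, G, B, D}, leaving only F.
Row 1, column 1: row 1 has {C, B, D} and column 1 has {A, F, C, G, B, D}, leaving only E.
Row 1, column 3: row 1 has {C, E, B, D} and column 3 has {A, C, G, B}, leaving only F.
Row 1, column 6: row 1 has {F, C, E, B, D} and column 6 has {C, E, G, B}, leaving only A.
Row 1, column 4: row 1 has {A, F, C, E, B, D} and column 4 has {F, E}, leaving only G.
Row 5, column 3: row 5 has {C, E, G} and column 3 has {A, F, C, G, B}, leaving only D.
Row 4, column 3: row 4 has {B} and column 3 has {A, F, C, G, B, D}, leaving only E.
Row 5, column 6: row 5 has {C, E, G, D} and column 6 has {A, C, E, G, B}, leaving only F.
Row 4, column 6: row 4 has {E, B} and column 6 has {A, F, C, E, G, B}, leaving only D.
Row 5, column 7: row 5 has {F, C, E, G, D} and column 7 has {C, E, G, B}, leaving only A.
Row 4, column 7: row 4 has {E, B, D} and column 7 has {A, C, E, G, B}, leaving only F.
Row 4, column 2: row 4 has {F, E, B, D} and column 2 has {C, E, G, B, D}, leaving only A.
Row 4 already has {A, F, E, B, D} and column 4 already has {F, E, G}, so row 4, column 4 must be C.

C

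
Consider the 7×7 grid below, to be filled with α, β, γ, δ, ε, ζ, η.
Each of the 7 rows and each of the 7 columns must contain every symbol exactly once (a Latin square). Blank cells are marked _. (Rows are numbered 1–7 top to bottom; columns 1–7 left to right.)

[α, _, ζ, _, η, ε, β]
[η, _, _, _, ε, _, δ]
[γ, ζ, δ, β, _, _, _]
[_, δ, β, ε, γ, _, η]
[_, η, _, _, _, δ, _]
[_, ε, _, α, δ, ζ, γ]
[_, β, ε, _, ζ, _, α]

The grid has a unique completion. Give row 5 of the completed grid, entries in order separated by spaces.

Row 1, column 2: row 1 has {α, β, ε, ζ, η} and column 2 has {β, δ, ε, ζ, η}, leaving only γ.
Row 1, column 4: row 1 has {α, β, γ, ε, ζ, η} and column 4 has {α, β, ε}, leaving only δ.
Row 2, column 2: row 2 has {δ, ε, η} and column 2 has {β, γ, δ, ε, ζ, η}, leaving only α.
Row 2, column 3: row 2 has {α, δ, ε, η} and column 3 has {β, δ, ε, ζ}, leaving only γ.
Row 5, column 3: row 5 has {δ, η} and column 3 has {β, γ, δ, ε, ζ}, leaving only α.
Row 5, column 5: row 5 has {α, δ, η} and column 5 has {γ, δ, ε, ζ, η}, leaving only β.
Row 2, column 4: row 2 has {α, γ, δ, ε, η} and column 4 has {α, β, δ, ε}, leaving only ζ.
Row 5, column 4: row 5 has {α, β, δ, η} and column 4 has {α, β, δ, ε, ζ}, leaving only γ.
Row 2, column 6: row 2 has {α, γ, δ, ε, ζ, η} and column 6 has {δ, ε, ζ}, leaving only β.
Row 3, column 5: row 3 has {β, γ, δ, ζ} and column 5 has {β, γ, δ, ε, ζ, η}, leaving only α.
Row 3, column 6: row 3 has {α, β, γ, δ, ζ} and column 6 has {β, δ, ε, ζ}, leaving only η.
Row 3, column 7: row 3 has {α, β, γ, δ, ζ, η} and column 7 has {α, β, γ, δ, η}, leaving only ε.
Row 5, column 7: row 5 has {α, β, γ, δ, η} and column 7 has {α, β, γ, δ, ε, η}, leaving only ζ.
Row 5, column 1: row 5 has {α, β, γ, δ, ζ, η} and column 1 has {α, γ, η}, leaving only ε.
So row 5 reads: ε η α γ β δ ζ.

ε η α γ β δ ζ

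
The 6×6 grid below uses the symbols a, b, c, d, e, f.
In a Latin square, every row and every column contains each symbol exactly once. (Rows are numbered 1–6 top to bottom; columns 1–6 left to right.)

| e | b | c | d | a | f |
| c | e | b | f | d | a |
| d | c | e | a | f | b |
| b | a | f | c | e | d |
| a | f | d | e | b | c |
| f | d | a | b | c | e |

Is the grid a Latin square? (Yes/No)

Each row is a permutation of the 6 symbols, and so is each column.

Yes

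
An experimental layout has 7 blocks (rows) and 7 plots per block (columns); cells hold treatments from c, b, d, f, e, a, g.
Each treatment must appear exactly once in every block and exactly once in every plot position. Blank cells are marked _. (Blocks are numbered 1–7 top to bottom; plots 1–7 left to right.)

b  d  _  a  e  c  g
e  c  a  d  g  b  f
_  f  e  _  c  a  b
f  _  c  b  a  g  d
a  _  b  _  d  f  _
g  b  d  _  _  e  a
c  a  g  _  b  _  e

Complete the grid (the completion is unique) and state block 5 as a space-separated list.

a g b e d f c

Block 5, plot 7: block 5 has {b, d, f, a} and plot 7 has {b, d, f, e, a, g}, leaving only c.
Block 1, plot 3: block 1 has {c, b, d, e, a, g} and plot 3 has {c, b, d, e, a, g}, leaving only f.
Block 3, plot 1: block 3 has {c, b, f, e, a} and plot 1 has {c, b, f, e, a, g}, leaving only d.
Block 3, plot 4: block 3 has {c, b, d, f, e, a} and plot 4 has {b, d, a}, leaving only g.
Block 5, plot 4: block 5 has {c, b, d, f, a} and plot 4 has {b, d, a, g}, leaving only e.
Block 5, plot 2: block 5 has {c, b, d, f, e, a} and plot 2 has {c, b, d, f, a}, leaving only g.
So block 5 reads: a g b e d f c.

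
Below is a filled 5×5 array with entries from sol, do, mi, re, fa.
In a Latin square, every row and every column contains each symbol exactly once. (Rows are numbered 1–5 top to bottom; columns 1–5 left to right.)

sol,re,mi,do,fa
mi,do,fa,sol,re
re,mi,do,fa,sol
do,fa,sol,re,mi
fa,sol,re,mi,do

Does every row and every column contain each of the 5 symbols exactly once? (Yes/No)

Each row is a permutation of the 5 symbols, and so is each column.

Yes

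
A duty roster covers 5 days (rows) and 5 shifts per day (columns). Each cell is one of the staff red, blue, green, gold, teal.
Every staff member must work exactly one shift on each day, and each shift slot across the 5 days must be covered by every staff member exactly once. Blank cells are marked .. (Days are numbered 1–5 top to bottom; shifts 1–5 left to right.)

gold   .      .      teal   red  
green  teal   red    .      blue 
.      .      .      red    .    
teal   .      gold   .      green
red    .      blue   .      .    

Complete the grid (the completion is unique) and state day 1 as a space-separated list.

Day 1, shift 3: day 1 has {red, gold, teal} and shift 3 has {red, blue, gold}, leaving only green.
Day 1, shift 2: day 1 has {red, green, gold, teal} and shift 2 has {teal}, leaving only blue.
So day 1 reads: gold blue green teal red.

gold blue green teal red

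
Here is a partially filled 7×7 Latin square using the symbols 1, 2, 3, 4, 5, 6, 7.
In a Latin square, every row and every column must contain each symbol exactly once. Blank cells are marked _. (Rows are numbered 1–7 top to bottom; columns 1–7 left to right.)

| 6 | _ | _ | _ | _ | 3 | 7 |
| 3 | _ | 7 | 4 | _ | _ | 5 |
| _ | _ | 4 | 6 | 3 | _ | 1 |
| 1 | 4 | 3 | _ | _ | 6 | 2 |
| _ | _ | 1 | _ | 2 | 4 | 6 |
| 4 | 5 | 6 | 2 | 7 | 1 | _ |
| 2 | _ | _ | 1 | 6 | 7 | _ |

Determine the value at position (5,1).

Row 1, column 4: row 1 has {3, 6, 7} and column 4 has {1, 2, 4, 6}, leaving only 5.
Row 1, column 3: row 1 has {3, 5, 6, 7} and column 3 has {1, 3, 4, 6, 7}, leaving only 2.
Row 1, column 2: row 1 has {2, 3, 5, 6, 7} and column 2 has {4, 5}, leaving only 1.
Row 1, column 5: row 1 has {1, 2, 3, 5, 6, 7} and column 5 has {2, 3, 6, 7}, leaving only 4.
Row 2, column 5: row 2 has {3, 4, 5, 7} and column 5 has {2, 3, 4, 6, 7}, leaving only 1.
Row 2, column 6: row 2 has {1, 3, 4, 5, 7} and column 6 has {1, 3, 4, 6, 7}, leaving only 2.
Row 2, column 2: row 2 has {1, 2, 3, 4, 5, 7} and column 2 has {1, 4, 5}, leaving only 6.
Row 3, column 6: row 3 has {1, 3, 4, 6} and column 6 has {1, 2, 3, 4, 6, 7}, leaving only 5.
Row 3, column 1: row 3 has {1, 3, 4, 5, 6} and column 1 has {1, 2, 3, 4, 6}, leaving only 7.
Row 5 already has {1, 2, 4, 6} and column 1 already has {1, 2, 3, 4, 6, 7}, so row 5, column 1 must be 5.

5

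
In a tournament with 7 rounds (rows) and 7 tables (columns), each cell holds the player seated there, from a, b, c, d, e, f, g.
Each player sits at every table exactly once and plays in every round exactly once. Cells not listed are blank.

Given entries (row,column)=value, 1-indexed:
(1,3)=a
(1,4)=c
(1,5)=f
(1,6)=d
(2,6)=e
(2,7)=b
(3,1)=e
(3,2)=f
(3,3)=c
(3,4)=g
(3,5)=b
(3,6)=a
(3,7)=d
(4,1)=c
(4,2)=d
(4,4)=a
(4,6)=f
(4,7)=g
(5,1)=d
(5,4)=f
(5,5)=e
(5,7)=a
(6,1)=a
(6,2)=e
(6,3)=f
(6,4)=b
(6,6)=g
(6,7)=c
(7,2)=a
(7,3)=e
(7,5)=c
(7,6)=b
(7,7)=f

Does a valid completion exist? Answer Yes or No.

No

Round 4, table 5: round 4 together with table 5 already contain {a, b, c, d, e, f, g} — every symbol — so nothing can go there. The grid has no valid completion.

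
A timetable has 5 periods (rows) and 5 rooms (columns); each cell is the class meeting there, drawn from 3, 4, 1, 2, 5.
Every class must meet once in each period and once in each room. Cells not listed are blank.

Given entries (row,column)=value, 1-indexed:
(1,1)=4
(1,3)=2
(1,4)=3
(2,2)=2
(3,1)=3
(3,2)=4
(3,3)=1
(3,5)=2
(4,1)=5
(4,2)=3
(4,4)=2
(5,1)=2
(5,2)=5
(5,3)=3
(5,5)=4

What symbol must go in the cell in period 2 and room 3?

5

Period 1, room 2: period 1 has {3, 4, 2} and room 2 has {3, 4, 2, 5}, leaving only 1.
Period 1, room 5: period 1 has {3, 4, 1, 2} and room 5 has {4, 2}, leaving only 5.
Period 2, room 1: period 2 has {2} and room 1 has {3, 4, 2, 5}, leaving only 1.
Period 2, room 5: period 2 has {1, 2} and room 5 has {4, 2, 5}, leaving only 3.
Period 3, room 4: period 3 has {3, 4, 1, 2} and room 4 has {3, 2}, leaving only 5.
Period 2, room 4: period 2 has {3, 1, 2} and room 4 has {3, 2, 5}, leaving only 4.
Period 2 already has {3, 4, 1, 2} and room 3 already has {3, 1, 2}, so period 2, room 3 must be 5.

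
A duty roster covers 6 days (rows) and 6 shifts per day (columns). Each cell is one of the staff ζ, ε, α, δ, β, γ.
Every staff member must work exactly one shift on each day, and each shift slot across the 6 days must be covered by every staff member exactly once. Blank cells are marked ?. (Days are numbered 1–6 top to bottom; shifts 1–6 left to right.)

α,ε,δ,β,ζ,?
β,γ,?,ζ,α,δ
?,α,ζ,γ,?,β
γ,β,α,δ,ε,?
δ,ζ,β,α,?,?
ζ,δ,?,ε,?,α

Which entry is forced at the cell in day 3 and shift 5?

δ

Day 3 already has {ζ, α, β, γ} and shift 5 already has {ζ, ε, α}, so day 3, shift 5 must be δ.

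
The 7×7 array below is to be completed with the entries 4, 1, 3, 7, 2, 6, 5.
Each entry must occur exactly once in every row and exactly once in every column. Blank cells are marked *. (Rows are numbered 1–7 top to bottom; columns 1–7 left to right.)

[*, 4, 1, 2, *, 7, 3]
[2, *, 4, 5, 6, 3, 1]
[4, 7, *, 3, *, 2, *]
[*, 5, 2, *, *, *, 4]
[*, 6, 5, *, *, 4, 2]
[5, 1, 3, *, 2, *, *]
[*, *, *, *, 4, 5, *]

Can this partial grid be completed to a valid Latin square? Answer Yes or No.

Row 2, column 2: row 2 together with column 2 already contain {4, 1, 3, 7, 2, 6, 5} — every symbol — so nothing can go there. The grid has no valid completion.

No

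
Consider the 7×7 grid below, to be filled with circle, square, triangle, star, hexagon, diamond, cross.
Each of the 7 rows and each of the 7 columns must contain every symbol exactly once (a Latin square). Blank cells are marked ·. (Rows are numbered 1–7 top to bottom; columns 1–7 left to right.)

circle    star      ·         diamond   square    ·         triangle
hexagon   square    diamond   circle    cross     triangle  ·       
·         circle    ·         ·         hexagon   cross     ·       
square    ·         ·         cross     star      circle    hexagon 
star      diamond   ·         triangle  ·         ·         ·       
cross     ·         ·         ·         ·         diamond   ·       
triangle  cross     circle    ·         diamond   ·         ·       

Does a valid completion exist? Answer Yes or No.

Row 1, column 6: row 1 has {circle, square, triangle, star, diamond} and column 6 has {circle, triangle, diamond, cross}, so it must be hexagon.
Row 1, column 3: row 1 has {circle, square, triangle, star, hexagon, diamond} and column 3 has {circle, diamond}, so it must be cross.
Row 2, column 7: row 2 has {circle, square, triangle, hexagon, diamond, cross} and column 7 has {triangle, hexagon}, so it must be star.
Row 3, column 1: row 3 has {circle, hexagon, cross} and column 1 has {circle, square, triangle, star, hexagon, cross}, so it must be diamond.
Row 3, column 7: row 3 has {circle, hexagon, diamond, cross} and column 7 has {triangle, star, hexagon}, so it must be square.
Now row 7, column 7: row 7 together with column 7 already contain {circle, square, triangle, star, hexagon, diamond, cross} — every symbol — so nothing can go there. The grid has no valid completion.

No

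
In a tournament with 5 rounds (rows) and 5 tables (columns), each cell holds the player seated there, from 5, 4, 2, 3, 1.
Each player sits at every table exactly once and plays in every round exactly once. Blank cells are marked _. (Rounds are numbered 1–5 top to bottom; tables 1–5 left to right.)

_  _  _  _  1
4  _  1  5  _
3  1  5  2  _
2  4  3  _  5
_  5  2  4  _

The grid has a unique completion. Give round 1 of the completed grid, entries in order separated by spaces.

5 2 4 3 1

Round 1, table 1: round 1 has {1} and table 1 has {4, 2, 3}, leaving only 5.
Round 1, table 3: round 1 has {5, 1} and table 3 has {5, 2, 3, 1}, leaving only 4.
Round 1, table 4: round 1 has {5, 4, 1} and table 4 has {5, 4, 2}, leaving only 3.
Round 1, table 2: round 1 has {5, 4, 3, 1} and table 2 has {5, 4, 1}, leaving only 2.
So round 1 reads: 5 2 4 3 1.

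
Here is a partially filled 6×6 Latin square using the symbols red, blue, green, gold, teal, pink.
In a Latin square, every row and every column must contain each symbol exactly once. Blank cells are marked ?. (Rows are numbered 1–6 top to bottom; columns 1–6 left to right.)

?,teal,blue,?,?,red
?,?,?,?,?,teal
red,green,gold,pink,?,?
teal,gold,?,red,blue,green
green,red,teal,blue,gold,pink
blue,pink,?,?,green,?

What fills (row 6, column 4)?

Row 1, column 5: row 1 has {red, blue, teal} and column 5 has {blue, green, gold}, leaving only pink.
Row 1, column 1: row 1 has {red, blue, teal, pink} and column 1 has {red, blue, green, teal}, leaving only gold.
Row 1, column 4: row 1 has {red, blue, gold, teal, pink} and column 4 has {red, blue, pink}, leaving only green.
Row 2, column 1: row 2 has {teal} and column 1 has {red, blue, green, gold, teal}, leaving only pink.
Row 2, column 2: row 2 has {teal, pink} and column 2 has {red, green, gold, teal, pink}, leaving only blue.
Row 2, column 4: row 2 has {blue, teal, pink} and column 4 has {red, blue, green, pink}, leaving only gold.
Row 6 already has {blue, green, pink} and column 4 already has {red, blue, green, gold, pink}, so row 6, column 4 must be teal.

teal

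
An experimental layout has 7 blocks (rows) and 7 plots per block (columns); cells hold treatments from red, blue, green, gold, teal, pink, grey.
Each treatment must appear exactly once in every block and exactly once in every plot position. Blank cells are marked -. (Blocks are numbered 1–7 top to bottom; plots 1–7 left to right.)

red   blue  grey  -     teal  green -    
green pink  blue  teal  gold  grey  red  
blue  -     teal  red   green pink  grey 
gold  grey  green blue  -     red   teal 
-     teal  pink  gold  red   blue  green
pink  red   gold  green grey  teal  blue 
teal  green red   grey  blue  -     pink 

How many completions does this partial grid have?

1

Block 1, plot 4: eliminating its block and plot leaves {pink}.
Block 1, plot 7: eliminating its block and plot leaves {gold}.
Block 3, plot 2: eliminating its block and plot leaves {gold}.
Block 4, plot 5: eliminating its block and plot leaves {pink}.
Block 5, plot 1: eliminating its block and plot leaves {grey}.
Block 7, plot 6: eliminating its block and plot leaves {gold}.
Only one assignment across all blanks avoids any block or plot repeat, giving 1 completion.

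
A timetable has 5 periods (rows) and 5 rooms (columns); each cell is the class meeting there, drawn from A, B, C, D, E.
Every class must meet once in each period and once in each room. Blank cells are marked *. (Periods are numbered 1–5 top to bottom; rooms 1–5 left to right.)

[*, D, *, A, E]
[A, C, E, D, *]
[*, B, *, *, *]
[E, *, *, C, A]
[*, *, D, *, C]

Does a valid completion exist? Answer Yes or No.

No

Period 4, room 2: period 4 together with room 2 already contain {A, B, C, D, E} — every symbol — so nothing can go there. The grid has no valid completion.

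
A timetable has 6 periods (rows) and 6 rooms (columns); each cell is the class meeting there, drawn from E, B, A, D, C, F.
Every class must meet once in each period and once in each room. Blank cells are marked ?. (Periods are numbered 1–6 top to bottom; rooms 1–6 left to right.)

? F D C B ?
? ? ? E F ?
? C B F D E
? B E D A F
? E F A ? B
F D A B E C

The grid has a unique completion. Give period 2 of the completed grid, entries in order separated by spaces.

Period 2, room 2: period 2 has {E, F} and room 2 has {E, B, D, C, F}, leaving only A.
Period 2, room 3: period 2 has {E, A, F} and room 3 has {E, B, A, D, F}, leaving only C.
Period 2, room 6: period 2 has {E, A, C, F} and room 6 has {E, B, C, F}, leaving only D.
Period 2, room 1: period 2 has {E, A, D, C, F} and room 1 has {F}, leaving only B.
So period 2 reads: B A C E F D.

B A C E F D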